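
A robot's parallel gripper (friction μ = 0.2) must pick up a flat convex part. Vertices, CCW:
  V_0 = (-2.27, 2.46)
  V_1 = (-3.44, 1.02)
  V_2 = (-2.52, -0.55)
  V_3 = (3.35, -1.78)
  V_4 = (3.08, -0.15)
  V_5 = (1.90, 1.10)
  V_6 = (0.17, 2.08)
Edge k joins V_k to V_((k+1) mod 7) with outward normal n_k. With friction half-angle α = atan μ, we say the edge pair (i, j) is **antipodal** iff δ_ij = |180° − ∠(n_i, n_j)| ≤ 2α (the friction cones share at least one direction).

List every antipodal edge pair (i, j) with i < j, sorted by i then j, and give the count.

α = atan 0.2 = 11.31°;  2α = 22.62°
n_0 = (-0.7761, +0.6306)
n_1 = (-0.8628, -0.5056)
n_2 = (-0.2051, -0.9787)
n_3 = (+0.9866, +0.1634)
n_4 = (+0.7272, +0.6865)
n_5 = (+0.4929, +0.8701)
n_6 = (+0.1539, +0.9881)
  (0,1): δ = 110.54°  ·
  (0,2): δ = 62.74°  ·
  (0,3): δ = 48.50°  ·
  (0,4): δ = 82.44°  ·
  (0,5): δ = 99.56°  ·
  (0,6): δ = 120.24°  ·
  (1,2): δ = 132.20°  ·
  (1,3): δ = 20.96°  ✓
  (1,4): δ = 12.98°  ✓
  (1,5): δ = 30.10°  ·
  (1,6): δ = 50.78°  ·
  (2,3): δ = 68.76°  ·
  (2,4): δ = 34.82°  ·
  (2,5): δ = 17.70°  ✓
  (2,6): δ = 2.98°  ✓
  (3,4): δ = 146.06°  ·
  (3,5): δ = 128.94°  ·
  (3,6): δ = 108.26°  ·
  (4,5): δ = 162.88°  ·
  (4,6): δ = 142.20°  ·
  (5,6): δ = 159.32°  ·
antipodal pairs: 4

count = 4; pairs: (1,3), (1,4), (2,5), (2,6)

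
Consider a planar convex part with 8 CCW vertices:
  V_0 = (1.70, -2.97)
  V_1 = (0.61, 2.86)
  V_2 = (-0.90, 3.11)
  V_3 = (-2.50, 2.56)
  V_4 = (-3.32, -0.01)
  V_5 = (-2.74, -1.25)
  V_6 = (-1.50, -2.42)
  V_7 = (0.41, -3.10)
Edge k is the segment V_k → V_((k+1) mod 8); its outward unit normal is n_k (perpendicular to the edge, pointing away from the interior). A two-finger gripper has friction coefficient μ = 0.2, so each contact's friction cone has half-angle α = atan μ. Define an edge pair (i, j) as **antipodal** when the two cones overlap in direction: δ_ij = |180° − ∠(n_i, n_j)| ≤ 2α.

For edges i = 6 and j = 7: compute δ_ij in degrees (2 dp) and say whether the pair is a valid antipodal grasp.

δ = 154.65°, invalid

α = atan 0.2 = 11.31°;  2α = 22.62°
edge 6: e_6 = (+1.91, -0.68);  n_6 = (-0.3354, -0.9421)
edge 7: e_7 = (+1.29, +0.13);  n_7 = (+0.1003, -0.9950)
∠(n_6, n_7) = 25.35°
δ = |180° − 25.35°| = 154.65°
154.65° > 2α = 22.62°  →  invalid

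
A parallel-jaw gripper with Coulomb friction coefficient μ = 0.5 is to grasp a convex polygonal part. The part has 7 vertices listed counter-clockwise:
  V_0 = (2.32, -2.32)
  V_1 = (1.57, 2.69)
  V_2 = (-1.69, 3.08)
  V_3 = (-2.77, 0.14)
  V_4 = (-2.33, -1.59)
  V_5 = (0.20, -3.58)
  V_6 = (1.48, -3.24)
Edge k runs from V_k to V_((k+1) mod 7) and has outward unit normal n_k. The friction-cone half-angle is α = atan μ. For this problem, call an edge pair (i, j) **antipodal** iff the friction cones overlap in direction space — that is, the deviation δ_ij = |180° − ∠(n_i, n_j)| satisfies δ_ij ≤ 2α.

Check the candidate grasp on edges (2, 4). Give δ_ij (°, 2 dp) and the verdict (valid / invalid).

α = atan 0.5 = 26.57°;  2α = 53.13°
edge 2: e_2 = (-1.08, -2.94);  n_2 = (-0.9387, +0.3448)
edge 4: e_4 = (+2.53, -1.99);  n_4 = (-0.6182, -0.7860)
∠(n_2, n_4) = 71.98°
δ = |180° − 71.98°| = 108.02°
108.02° > 2α = 53.13°  →  invalid

δ = 108.02°, invalid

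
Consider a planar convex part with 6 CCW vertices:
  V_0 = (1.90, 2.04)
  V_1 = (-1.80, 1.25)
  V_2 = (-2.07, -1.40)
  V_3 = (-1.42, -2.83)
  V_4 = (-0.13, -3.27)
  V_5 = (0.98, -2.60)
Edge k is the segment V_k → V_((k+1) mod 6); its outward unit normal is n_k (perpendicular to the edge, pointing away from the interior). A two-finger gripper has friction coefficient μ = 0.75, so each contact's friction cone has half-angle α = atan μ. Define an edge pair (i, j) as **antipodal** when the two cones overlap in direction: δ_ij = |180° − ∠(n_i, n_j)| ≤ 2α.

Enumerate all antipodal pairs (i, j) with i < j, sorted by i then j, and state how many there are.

count = 6; pairs: (0,3), (0,4), (0,5), (1,4), (1,5), (2,5)

α = atan 0.75 = 36.87°;  2α = 73.74°
n_0 = (-0.2088, +0.9780)
n_1 = (-0.9948, +0.1014)
n_2 = (-0.9104, -0.4138)
n_3 = (-0.3228, -0.9465)
n_4 = (+0.5168, -0.8561)
n_5 = (+0.9809, -0.1945)
  (0,1): δ = 107.87°  ·
  (0,2): δ = 77.61°  ·
  (0,3): δ = 30.89°  ✓
  (0,4): δ = 19.06°  ✓
  (0,5): δ = 66.73°  ✓
  (1,2): δ = 149.74°  ·
  (1,3): δ = 103.02°  ·
  (1,4): δ = 53.07°  ✓
  (1,5): δ = 5.40°  ✓
  (2,3): δ = 133.28°  ·
  (2,4): δ = 83.33°  ·
  (2,5): δ = 35.66°  ✓
  (3,4): δ = 130.05°  ·
  (3,5): δ = 82.38°  ·
  (4,5): δ = 132.33°  ·
antipodal pairs: 6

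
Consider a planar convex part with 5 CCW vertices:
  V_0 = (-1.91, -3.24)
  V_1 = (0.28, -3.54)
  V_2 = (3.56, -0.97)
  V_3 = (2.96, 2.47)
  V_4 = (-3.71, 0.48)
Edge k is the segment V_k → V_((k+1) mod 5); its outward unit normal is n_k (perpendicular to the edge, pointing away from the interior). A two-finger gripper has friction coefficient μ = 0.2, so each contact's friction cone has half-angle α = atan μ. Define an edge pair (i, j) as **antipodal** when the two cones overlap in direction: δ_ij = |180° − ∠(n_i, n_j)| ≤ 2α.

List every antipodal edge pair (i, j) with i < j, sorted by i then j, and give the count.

α = atan 0.2 = 11.31°;  2α = 22.62°
n_0 = (-0.1357, -0.9907)
n_1 = (+0.6168, -0.7872)
n_2 = (+0.9851, +0.1718)
n_3 = (-0.2859, +0.9583)
n_4 = (-0.9002, -0.4356)
  (0,1): δ = 134.12°  ·
  (0,2): δ = 72.31°  ·
  (0,3): δ = 24.41°  ·
  (0,4): δ = 123.62°  ·
  (1,2): δ = 118.19°  ·
  (1,3): δ = 21.47°  ✓
  (1,4): δ = 77.74°  ·
  (2,3): δ = 83.28°  ·
  (2,4): δ = 15.93°  ✓
  (3,4): δ = 80.79°  ·
antipodal pairs: 2

count = 2; pairs: (1,3), (2,4)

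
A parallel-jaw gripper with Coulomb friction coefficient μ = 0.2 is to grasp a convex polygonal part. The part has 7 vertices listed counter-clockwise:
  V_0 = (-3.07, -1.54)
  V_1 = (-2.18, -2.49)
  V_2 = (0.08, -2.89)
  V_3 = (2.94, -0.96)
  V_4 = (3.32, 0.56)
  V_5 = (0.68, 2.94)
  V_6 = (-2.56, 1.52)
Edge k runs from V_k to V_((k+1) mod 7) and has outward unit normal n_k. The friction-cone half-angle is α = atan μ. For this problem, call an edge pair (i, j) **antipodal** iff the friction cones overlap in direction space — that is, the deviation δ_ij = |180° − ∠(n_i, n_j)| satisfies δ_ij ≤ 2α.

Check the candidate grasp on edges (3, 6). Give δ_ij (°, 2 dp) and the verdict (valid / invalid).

α = atan 0.2 = 11.31°;  2α = 22.62°
edge 3: e_3 = (+0.38, +1.52);  n_3 = (+0.9701, -0.2425)
edge 6: e_6 = (-0.51, -3.06);  n_6 = (-0.9864, +0.1644)
∠(n_3, n_6) = 175.43°
δ = |180° − 175.43°| = 4.57°
4.57° ≤ 2α = 22.62°  →  valid

δ = 4.57°, valid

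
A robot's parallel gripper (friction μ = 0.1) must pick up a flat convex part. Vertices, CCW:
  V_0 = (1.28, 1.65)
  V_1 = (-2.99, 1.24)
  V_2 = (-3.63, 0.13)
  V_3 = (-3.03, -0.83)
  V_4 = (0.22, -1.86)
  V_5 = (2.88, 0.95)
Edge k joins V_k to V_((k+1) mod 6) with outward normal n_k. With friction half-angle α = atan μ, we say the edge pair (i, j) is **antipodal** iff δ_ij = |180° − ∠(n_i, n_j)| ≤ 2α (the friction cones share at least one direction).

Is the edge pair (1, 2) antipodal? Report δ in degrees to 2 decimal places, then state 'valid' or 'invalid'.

α = atan 0.1 = 5.71°;  2α = 11.42°
edge 1: e_1 = (-0.64, -1.11);  n_1 = (-0.8663, +0.4995)
edge 2: e_2 = (+0.60, -0.96);  n_2 = (-0.8480, -0.5300)
∠(n_1, n_2) = 61.97°
δ = |180° − 61.97°| = 118.03°
118.03° > 2α = 11.42°  →  invalid

δ = 118.03°, invalid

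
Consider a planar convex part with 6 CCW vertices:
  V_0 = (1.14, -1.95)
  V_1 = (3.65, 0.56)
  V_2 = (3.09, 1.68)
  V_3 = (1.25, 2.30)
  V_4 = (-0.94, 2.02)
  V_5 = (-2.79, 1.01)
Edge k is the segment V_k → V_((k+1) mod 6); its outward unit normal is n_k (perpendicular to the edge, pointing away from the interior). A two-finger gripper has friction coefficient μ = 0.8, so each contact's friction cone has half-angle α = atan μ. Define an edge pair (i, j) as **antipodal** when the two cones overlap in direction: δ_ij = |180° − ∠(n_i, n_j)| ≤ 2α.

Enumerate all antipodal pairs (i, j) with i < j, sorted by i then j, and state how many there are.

count = 7; pairs: (0,2), (0,3), (0,4), (1,5), (2,5), (3,5), (4,5)

α = atan 0.8 = 38.66°;  2α = 77.32°
n_0 = (+0.7071, -0.7071)
n_1 = (+0.8944, +0.4472)
n_2 = (+0.3193, +0.9476)
n_3 = (-0.1268, +0.9919)
n_4 = (-0.4792, +0.8777)
n_5 = (-0.6016, -0.7988)
  (0,1): δ = 108.43°  ·
  (0,2): δ = 63.62°  ✓
  (0,3): δ = 37.71°  ✓
  (0,4): δ = 16.37°  ✓
  (0,5): δ = 98.01°  ·
  (1,2): δ = 135.19°  ·
  (1,3): δ = 109.28°  ·
  (1,4): δ = 87.93°  ·
  (1,5): δ = 26.45°  ✓
  (2,3): δ = 154.09°  ·
  (2,4): δ = 132.75°  ·
  (2,5): δ = 18.36°  ✓
  (3,4): δ = 158.65°  ·
  (3,5): δ = 44.27°  ✓
  (4,5): δ = 65.62°  ✓
antipodal pairs: 7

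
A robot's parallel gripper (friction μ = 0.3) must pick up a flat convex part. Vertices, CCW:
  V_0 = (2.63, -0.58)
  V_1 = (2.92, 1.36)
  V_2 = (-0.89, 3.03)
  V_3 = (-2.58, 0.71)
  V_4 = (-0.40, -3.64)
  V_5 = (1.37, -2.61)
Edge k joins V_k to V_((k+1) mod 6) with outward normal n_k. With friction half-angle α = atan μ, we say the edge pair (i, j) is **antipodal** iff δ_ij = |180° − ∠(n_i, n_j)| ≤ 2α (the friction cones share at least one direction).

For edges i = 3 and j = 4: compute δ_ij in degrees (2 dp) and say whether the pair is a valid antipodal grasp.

α = atan 0.3 = 16.70°;  2α = 33.40°
edge 3: e_3 = (+2.18, -4.35);  n_3 = (-0.8940, -0.4480)
edge 4: e_4 = (+1.77, +1.03);  n_4 = (+0.5030, -0.8643)
∠(n_3, n_4) = 93.58°
δ = |180° − 93.58°| = 86.42°
86.42° > 2α = 33.40°  →  invalid

δ = 86.42°, invalid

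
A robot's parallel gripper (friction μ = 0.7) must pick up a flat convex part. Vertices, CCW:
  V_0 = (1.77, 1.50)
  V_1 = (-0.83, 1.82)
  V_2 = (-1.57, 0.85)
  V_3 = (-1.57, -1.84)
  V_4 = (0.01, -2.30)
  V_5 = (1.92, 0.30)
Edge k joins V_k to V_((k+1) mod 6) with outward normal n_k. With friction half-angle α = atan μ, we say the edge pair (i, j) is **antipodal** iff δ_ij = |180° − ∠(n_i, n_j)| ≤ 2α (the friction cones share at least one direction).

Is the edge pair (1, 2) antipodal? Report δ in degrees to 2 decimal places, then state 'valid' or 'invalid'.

δ = 142.66°, invalid

α = atan 0.7 = 34.99°;  2α = 69.98°
edge 1: e_1 = (-0.74, -0.97);  n_1 = (-0.7951, +0.6065)
edge 2: e_2 = (+0.00, -2.69);  n_2 = (-1.0000, -0.0000)
∠(n_1, n_2) = 37.34°
δ = |180° − 37.34°| = 142.66°
142.66° > 2α = 69.98°  →  invalid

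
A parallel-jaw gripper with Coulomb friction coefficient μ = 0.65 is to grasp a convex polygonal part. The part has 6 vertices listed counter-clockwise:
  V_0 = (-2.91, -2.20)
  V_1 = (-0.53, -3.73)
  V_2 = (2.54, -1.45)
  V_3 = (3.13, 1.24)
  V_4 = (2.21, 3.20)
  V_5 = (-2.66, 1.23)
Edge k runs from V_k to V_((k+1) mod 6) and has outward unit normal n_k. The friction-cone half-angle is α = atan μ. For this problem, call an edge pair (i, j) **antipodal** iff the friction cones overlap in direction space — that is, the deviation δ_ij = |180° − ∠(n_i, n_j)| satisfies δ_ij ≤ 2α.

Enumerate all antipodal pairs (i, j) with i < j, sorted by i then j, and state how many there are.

count = 7; pairs: (0,3), (0,4), (1,4), (1,5), (2,4), (2,5), (3,5)

α = atan 0.65 = 33.02°;  2α = 66.05°
n_0 = (-0.5408, -0.8412)
n_1 = (+0.5962, -0.8028)
n_2 = (+0.9768, -0.2142)
n_3 = (+0.9052, +0.4249)
n_4 = (-0.3750, +0.9270)
n_5 = (-0.9974, +0.0727)
  (0,1): δ = 110.66°  ·
  (0,2): δ = 69.64°  ·
  (0,3): δ = 32.12°  ✓
  (0,4): δ = 54.76°  ✓
  (0,5): δ = 118.57°  ·
  (1,2): δ = 138.97°  ·
  (1,3): δ = 101.46°  ·
  (1,4): δ = 14.58°  ✓
  (1,5): δ = 49.23°  ✓
  (2,3): δ = 142.48°  ·
  (2,4): δ = 55.60°  ✓
  (2,5): δ = 8.20°  ✓
  (3,4): δ = 93.12°  ·
  (3,5): δ = 29.31°  ✓
  (4,5): δ = 116.19°  ·
antipodal pairs: 7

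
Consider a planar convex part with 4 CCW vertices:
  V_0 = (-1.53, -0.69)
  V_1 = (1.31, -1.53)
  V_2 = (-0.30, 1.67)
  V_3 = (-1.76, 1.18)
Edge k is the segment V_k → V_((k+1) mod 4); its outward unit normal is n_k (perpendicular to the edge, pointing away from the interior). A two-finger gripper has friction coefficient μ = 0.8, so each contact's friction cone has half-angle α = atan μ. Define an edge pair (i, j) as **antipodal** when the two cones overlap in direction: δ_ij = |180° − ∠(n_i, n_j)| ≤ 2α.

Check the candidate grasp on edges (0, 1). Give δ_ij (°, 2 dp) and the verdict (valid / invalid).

α = atan 0.8 = 38.66°;  2α = 77.32°
edge 0: e_0 = (+2.84, -0.84);  n_0 = (-0.2836, -0.9589)
edge 1: e_1 = (-1.61, +3.20);  n_1 = (+0.8933, +0.4494)
∠(n_0, n_1) = 133.18°
δ = |180° − 133.18°| = 46.82°
46.82° ≤ 2α = 77.32°  →  valid

δ = 46.82°, valid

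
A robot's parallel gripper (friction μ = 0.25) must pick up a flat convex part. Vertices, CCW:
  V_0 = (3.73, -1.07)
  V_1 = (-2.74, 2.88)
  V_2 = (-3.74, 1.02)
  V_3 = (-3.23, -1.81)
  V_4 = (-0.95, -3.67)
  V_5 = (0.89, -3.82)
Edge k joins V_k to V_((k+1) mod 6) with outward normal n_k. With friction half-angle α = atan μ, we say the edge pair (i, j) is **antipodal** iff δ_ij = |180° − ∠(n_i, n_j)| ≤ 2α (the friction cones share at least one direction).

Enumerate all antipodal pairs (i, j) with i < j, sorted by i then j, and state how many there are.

α = atan 0.25 = 14.04°;  2α = 28.07°
n_0 = (+0.5211, +0.8535)
n_1 = (-0.8808, +0.4735)
n_2 = (-0.9841, -0.1774)
n_3 = (-0.6321, -0.7749)
n_4 = (-0.0813, -0.9967)
n_5 = (+0.6956, -0.7184)
  (0,1): δ = 86.86°  ·
  (0,2): δ = 48.38°  ·
  (0,3): δ = 7.80°  ✓
  (0,4): δ = 26.74°  ✓
  (0,5): δ = 75.48°  ·
  (1,2): δ = 141.52°  ·
  (1,3): δ = 100.94°  ·
  (1,4): δ = 66.40°  ·
  (1,5): δ = 17.66°  ✓
  (2,3): δ = 139.42°  ·
  (2,4): δ = 104.88°  ·
  (2,5): δ = 56.14°  ·
  (3,4): δ = 145.45°  ·
  (3,5): δ = 96.72°  ·
  (4,5): δ = 131.26°  ·
antipodal pairs: 3

count = 3; pairs: (0,3), (0,4), (1,5)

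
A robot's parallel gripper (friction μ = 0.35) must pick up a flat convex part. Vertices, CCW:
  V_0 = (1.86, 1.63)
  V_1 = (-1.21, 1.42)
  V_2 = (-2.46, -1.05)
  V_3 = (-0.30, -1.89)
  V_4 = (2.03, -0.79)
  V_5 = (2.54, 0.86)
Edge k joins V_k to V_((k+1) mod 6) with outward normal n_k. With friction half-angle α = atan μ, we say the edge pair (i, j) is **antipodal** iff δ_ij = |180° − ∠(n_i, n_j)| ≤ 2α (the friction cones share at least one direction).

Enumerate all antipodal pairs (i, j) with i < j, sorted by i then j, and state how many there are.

α = atan 0.35 = 19.29°;  2α = 38.58°
n_0 = (-0.0682, +0.9977)
n_1 = (-0.8922, +0.4515)
n_2 = (-0.3624, -0.9320)
n_3 = (+0.4269, -0.9043)
n_4 = (+0.9554, -0.2953)
n_5 = (+0.7496, +0.6619)
  (0,1): δ = 120.76°  ·
  (0,2): δ = 25.16°  ✓
  (0,3): δ = 21.36°  ✓
  (0,4): δ = 68.91°  ·
  (0,5): δ = 127.54°  ·
  (1,2): δ = 84.41°  ·
  (1,3): δ = 37.89°  ✓
  (1,4): δ = 9.67°  ✓
  (1,5): δ = 68.29°  ·
  (2,3): δ = 133.48°  ·
  (2,4): δ = 85.93°  ·
  (2,5): δ = 27.30°  ✓
  (3,4): δ = 132.45°  ·
  (3,5): δ = 73.82°  ·
  (4,5): δ = 121.38°  ·
antipodal pairs: 5

count = 5; pairs: (0,2), (0,3), (1,3), (1,4), (2,5)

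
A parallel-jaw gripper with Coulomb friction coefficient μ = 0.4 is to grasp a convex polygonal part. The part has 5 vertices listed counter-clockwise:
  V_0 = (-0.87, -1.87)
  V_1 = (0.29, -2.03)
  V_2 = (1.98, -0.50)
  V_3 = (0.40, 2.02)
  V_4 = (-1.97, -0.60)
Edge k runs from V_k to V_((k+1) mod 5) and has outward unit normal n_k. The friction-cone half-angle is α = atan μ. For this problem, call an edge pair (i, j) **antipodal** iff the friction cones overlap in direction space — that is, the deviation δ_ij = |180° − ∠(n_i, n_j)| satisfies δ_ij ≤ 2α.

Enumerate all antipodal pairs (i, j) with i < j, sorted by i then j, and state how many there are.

α = atan 0.4 = 21.80°;  2α = 43.60°
n_0 = (-0.1366, -0.9906)
n_1 = (+0.6711, -0.7413)
n_2 = (+0.8472, +0.5312)
n_3 = (-0.7416, +0.6708)
n_4 = (-0.7559, -0.6547)
  (0,1): δ = 129.99°  ·
  (0,2): δ = 50.06°  ·
  (0,3): δ = 55.72°  ·
  (0,4): δ = 138.75°  ·
  (1,2): δ = 100.07°  ·
  (1,3): δ = 5.71°  ✓
  (1,4): δ = 88.74°  ·
  (2,3): δ = 74.22°  ·
  (2,4): δ = 8.81°  ✓
  (3,4): δ = 96.97°  ·
antipodal pairs: 2

count = 2; pairs: (1,3), (2,4)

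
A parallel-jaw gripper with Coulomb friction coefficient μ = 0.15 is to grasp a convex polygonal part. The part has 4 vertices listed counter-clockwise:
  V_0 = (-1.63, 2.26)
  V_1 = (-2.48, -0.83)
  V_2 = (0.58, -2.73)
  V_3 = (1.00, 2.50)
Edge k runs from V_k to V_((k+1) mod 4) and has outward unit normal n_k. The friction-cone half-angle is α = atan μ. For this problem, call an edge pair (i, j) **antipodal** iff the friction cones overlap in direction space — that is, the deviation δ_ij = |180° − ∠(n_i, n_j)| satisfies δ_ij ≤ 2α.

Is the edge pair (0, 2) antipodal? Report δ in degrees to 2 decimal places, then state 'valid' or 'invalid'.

α = atan 0.15 = 8.53°;  2α = 17.06°
edge 0: e_0 = (-0.85, -3.09);  n_0 = (-0.9642, +0.2652)
edge 2: e_2 = (+0.42, +5.23);  n_2 = (+0.9968, -0.0800)
∠(n_0, n_2) = 169.21°
δ = |180° − 169.21°| = 10.79°
10.79° ≤ 2α = 17.06°  →  valid

δ = 10.79°, valid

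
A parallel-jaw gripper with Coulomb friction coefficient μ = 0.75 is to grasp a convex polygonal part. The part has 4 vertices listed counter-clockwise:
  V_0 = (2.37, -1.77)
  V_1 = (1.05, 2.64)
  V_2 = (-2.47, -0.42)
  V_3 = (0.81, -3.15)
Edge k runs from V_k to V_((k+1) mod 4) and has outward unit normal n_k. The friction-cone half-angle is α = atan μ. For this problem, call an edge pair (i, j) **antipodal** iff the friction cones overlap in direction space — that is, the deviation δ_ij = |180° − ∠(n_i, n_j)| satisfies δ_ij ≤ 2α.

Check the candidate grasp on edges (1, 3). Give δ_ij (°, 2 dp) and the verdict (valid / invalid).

δ = 0.50°, valid

α = atan 0.75 = 36.87°;  2α = 73.74°
edge 1: e_1 = (-3.52, -3.06);  n_1 = (-0.6561, +0.7547)
edge 3: e_3 = (+1.56, +1.38);  n_3 = (+0.6626, -0.7490)
∠(n_1, n_3) = 179.50°
δ = |180° − 179.50°| = 0.50°
0.50° ≤ 2α = 73.74°  →  valid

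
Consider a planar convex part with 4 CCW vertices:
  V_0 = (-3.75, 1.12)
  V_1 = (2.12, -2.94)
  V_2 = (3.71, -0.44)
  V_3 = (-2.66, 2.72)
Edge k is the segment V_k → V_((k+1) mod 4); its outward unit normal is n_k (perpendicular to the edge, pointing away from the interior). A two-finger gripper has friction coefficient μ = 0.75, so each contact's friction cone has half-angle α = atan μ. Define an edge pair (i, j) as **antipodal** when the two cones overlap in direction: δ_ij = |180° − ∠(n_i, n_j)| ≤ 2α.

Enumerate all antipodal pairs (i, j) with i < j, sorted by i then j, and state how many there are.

count = 2; pairs: (0,2), (1,3)

α = atan 0.75 = 36.87°;  2α = 73.74°
n_0 = (-0.5688, -0.8224)
n_1 = (+0.8438, -0.5367)
n_2 = (+0.4444, +0.8958)
n_3 = (-0.8264, +0.5630)
  (0,1): δ = 87.79°  ·
  (0,2): δ = 8.28°  ✓
  (0,3): δ = 90.41°  ·
  (1,2): δ = 83.93°  ·
  (1,3): δ = 1.81°  ✓
  (2,3): δ = 97.88°  ·
antipodal pairs: 2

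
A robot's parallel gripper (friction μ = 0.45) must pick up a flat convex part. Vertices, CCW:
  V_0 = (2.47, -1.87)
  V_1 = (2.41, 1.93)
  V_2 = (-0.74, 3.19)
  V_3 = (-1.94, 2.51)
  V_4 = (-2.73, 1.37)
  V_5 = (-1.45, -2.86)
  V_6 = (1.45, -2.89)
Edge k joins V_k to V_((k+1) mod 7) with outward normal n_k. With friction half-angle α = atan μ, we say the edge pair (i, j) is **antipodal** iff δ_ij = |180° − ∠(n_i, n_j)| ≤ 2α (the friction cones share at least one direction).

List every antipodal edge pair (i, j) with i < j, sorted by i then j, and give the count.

α = atan 0.45 = 24.23°;  2α = 48.46°
n_0 = (+0.9999, +0.0158)
n_1 = (+0.3714, +0.9285)
n_2 = (-0.4930, +0.8700)
n_3 = (-0.8219, +0.5696)
n_4 = (-0.9571, -0.2896)
n_5 = (-0.0103, -0.9999)
n_6 = (+0.7071, -0.7071)
  (0,1): δ = 112.71°  ·
  (0,2): δ = 61.37°  ·
  (0,3): δ = 35.63°  ✓
  (0,4): δ = 15.93°  ✓
  (0,5): δ = 88.50°  ·
  (0,6): δ = 134.10°  ·
  (1,2): δ = 128.66°  ·
  (1,3): δ = 102.92°  ·
  (1,4): δ = 51.36°  ·
  (1,5): δ = 21.21°  ✓
  (1,6): δ = 66.80°  ·
  (2,3): δ = 154.26°  ·
  (2,4): δ = 102.70°  ·
  (2,5): δ = 30.13°  ✓
  (2,6): δ = 15.46°  ✓
  (3,4): δ = 128.44°  ·
  (3,5): δ = 55.87°  ·
  (3,6): δ = 10.28°  ✓
  (4,5): δ = 107.43°  ·
  (4,6): δ = 61.84°  ·
  (5,6): δ = 134.41°  ·
antipodal pairs: 6

count = 6; pairs: (0,3), (0,4), (1,5), (2,5), (2,6), (3,6)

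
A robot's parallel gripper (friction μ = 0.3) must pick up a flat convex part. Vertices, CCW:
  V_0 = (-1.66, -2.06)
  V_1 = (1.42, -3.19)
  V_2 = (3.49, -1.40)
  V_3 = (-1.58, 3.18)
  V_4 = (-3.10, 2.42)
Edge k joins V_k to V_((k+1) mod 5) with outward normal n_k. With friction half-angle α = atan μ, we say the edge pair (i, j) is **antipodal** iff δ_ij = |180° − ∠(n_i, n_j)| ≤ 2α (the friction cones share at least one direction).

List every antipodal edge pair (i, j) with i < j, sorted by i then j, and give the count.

α = atan 0.3 = 16.70°;  2α = 33.40°
n_0 = (-0.3444, -0.9388)
n_1 = (+0.6541, -0.7564)
n_2 = (+0.6703, +0.7421)
n_3 = (-0.4472, +0.8944)
n_4 = (-0.9520, -0.3060)
  (0,1): δ = 119.00°  ·
  (0,2): δ = 21.95°  ✓
  (0,3): δ = 46.71°  ·
  (0,4): δ = 127.97°  ·
  (1,2): δ = 82.94°  ·
  (1,3): δ = 14.29°  ✓
  (1,4): δ = 66.97°  ·
  (2,3): δ = 111.34°  ·
  (2,4): δ = 30.09°  ✓
  (3,4): δ = 98.75°  ·
antipodal pairs: 3

count = 3; pairs: (0,2), (1,3), (2,4)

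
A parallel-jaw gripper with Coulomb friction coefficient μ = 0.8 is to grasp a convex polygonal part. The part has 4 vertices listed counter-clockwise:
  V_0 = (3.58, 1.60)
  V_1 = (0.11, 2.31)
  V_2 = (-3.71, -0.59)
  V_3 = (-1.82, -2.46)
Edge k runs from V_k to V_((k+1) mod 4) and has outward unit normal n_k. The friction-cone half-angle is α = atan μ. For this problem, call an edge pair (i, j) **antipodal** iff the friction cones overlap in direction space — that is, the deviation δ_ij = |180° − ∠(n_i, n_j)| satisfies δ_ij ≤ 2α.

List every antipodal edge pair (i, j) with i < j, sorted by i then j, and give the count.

α = atan 0.8 = 38.66°;  2α = 77.32°
n_0 = (+0.2005, +0.9797)
n_1 = (-0.6047, +0.7965)
n_2 = (-0.7033, -0.7109)
n_3 = (+0.6009, -0.7993)
  (0,1): δ = 131.23°  ·
  (0,2): δ = 33.13°  ✓
  (0,3): δ = 48.50°  ✓
  (1,2): δ = 81.90°  ·
  (1,3): δ = 0.27°  ✓
  (2,3): δ = 98.37°  ·
antipodal pairs: 3

count = 3; pairs: (0,2), (0,3), (1,3)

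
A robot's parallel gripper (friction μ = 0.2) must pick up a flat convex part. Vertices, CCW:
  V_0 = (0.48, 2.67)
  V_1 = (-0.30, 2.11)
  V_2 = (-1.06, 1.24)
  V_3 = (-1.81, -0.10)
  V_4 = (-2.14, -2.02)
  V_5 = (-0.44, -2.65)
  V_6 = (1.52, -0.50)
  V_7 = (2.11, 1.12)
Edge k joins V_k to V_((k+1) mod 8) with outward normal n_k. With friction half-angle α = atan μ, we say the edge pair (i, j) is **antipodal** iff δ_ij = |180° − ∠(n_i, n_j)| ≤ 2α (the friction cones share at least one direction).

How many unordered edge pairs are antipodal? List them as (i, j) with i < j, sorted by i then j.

α = atan 0.2 = 11.31°;  2α = 22.62°
n_0 = (-0.5832, +0.8123)
n_1 = (-0.7531, +0.6579)
n_2 = (-0.8726, +0.4884)
n_3 = (-0.9855, +0.1694)
n_4 = (-0.3475, -0.9377)
n_5 = (+0.7390, -0.6737)
n_6 = (+0.9396, -0.3422)
n_7 = (+0.6891, +0.7247)
  (0,1): δ = 166.82°  ·
  (0,2): δ = 154.91°  ·
  (0,3): δ = 135.43°  ·
  (0,4): δ = 56.01°  ·
  (0,5): δ = 11.97°  ✓
  (0,6): δ = 34.31°  ·
  (0,7): δ = 100.76°  ·
  (1,2): δ = 168.10°  ·
  (1,3): δ = 148.61°  ·
  (1,4): δ = 69.19°  ·
  (1,5): δ = 1.21°  ✓
  (1,6): δ = 21.13°  ✓
  (1,7): δ = 87.58°  ·
  (2,3): δ = 160.52°  ·
  (2,4): δ = 81.10°  ·
  (2,5): δ = 13.12°  ✓
  (2,6): δ = 9.22°  ✓
  (2,7): δ = 75.68°  ·
  (3,4): δ = 100.58°  ·
  (3,5): δ = 32.60°  ·
  (3,6): δ = 10.26°  ✓
  (3,7): δ = 56.19°  ·
  (4,5): δ = 112.02°  ·
  (4,6): δ = 89.68°  ·
  (4,7): δ = 23.22°  ·
  (5,6): δ = 157.66°  ·
  (5,7): δ = 91.21°  ·
  (6,7): δ = 113.55°  ·
antipodal pairs: 6

count = 6; pairs: (0,5), (1,5), (1,6), (2,5), (2,6), (3,6)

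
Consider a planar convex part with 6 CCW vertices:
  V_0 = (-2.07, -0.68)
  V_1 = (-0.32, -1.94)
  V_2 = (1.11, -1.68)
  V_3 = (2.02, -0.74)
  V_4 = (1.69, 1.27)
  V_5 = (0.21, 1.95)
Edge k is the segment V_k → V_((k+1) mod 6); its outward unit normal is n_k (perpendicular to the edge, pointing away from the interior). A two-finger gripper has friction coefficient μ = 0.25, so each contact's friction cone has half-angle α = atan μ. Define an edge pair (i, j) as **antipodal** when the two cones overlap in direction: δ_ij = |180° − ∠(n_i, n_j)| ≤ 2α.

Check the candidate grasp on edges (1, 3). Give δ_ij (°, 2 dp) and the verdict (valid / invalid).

α = atan 0.25 = 14.04°;  2α = 28.07°
edge 1: e_1 = (+1.43, +0.26);  n_1 = (+0.1789, -0.9839)
edge 3: e_3 = (-0.33, +2.01);  n_3 = (+0.9868, +0.1620)
∠(n_1, n_3) = 89.02°
δ = |180° − 89.02°| = 90.98°
90.98° > 2α = 28.07°  →  invalid

δ = 90.98°, invalid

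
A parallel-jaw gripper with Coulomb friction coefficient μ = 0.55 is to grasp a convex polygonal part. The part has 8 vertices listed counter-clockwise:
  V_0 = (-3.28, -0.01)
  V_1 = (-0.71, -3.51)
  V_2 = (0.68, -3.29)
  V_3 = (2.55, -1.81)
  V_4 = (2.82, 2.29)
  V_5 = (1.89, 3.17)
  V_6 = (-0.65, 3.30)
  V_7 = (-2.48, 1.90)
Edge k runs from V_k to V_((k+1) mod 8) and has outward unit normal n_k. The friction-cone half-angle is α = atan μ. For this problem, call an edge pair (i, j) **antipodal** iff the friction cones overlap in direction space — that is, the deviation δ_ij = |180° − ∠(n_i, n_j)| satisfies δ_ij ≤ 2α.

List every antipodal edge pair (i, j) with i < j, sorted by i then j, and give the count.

α = atan 0.55 = 28.81°;  2α = 57.62°
n_0 = (-0.8060, -0.5919)
n_1 = (+0.1563, -0.9877)
n_2 = (+0.6206, -0.7841)
n_3 = (+0.9978, -0.0657)
n_4 = (+0.6873, +0.7264)
n_5 = (+0.0511, +0.9987)
n_6 = (-0.6076, +0.7942)
n_7 = (-0.9224, +0.3863)
  (0,1): δ = 117.30°  ·
  (0,2): δ = 87.93°  ·
  (0,3): δ = 40.06°  ✓
  (0,4): δ = 10.29°  ✓
  (0,5): δ = 50.78°  ✓
  (0,6): δ = 91.13°  ·
  (0,7): δ = 120.98°  ·
  (1,2): δ = 150.63°  ·
  (1,3): δ = 102.76°  ·
  (1,4): δ = 52.41°  ✓
  (1,5): δ = 11.92°  ✓
  (1,6): δ = 28.42°  ✓
  (1,7): δ = 58.28°  ·
  (2,3): δ = 132.13°  ·
  (2,4): δ = 81.78°  ·
  (2,5): δ = 41.29°  ✓
  (2,6): δ = 0.94°  ✓
  (2,7): δ = 28.91°  ✓
  (3,4): δ = 129.65°  ·
  (3,5): δ = 89.16°  ·
  (3,6): δ = 48.82°  ✓
  (3,7): δ = 18.96°  ✓
  (4,5): δ = 139.51°  ·
  (4,6): δ = 99.17°  ·
  (4,7): δ = 69.31°  ·
  (5,6): δ = 139.65°  ·
  (5,7): δ = 109.80°  ·
  (6,7): δ = 150.14°  ·
antipodal pairs: 11

count = 11; pairs: (0,3), (0,4), (0,5), (1,4), (1,5), (1,6), (2,5), (2,6), (2,7), (3,6), (3,7)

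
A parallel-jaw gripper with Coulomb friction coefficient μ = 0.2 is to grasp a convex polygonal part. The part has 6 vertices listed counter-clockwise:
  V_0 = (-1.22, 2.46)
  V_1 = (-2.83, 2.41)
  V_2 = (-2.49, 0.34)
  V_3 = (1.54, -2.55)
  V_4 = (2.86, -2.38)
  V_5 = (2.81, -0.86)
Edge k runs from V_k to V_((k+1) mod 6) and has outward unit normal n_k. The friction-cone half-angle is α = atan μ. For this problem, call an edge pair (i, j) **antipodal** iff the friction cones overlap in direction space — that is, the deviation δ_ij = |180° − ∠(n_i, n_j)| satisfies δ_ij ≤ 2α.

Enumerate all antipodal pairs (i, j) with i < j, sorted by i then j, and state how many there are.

count = 3; pairs: (0,3), (1,4), (2,5)

α = atan 0.2 = 11.31°;  2α = 22.62°
n_0 = (-0.0310, +0.9995)
n_1 = (-0.9868, -0.1621)
n_2 = (-0.5828, -0.8126)
n_3 = (+0.1277, -0.9918)
n_4 = (+0.9995, +0.0329)
n_5 = (+0.6358, +0.7718)
  (0,1): δ = 82.45°  ·
  (0,2): δ = 37.42°  ·
  (0,3): δ = 5.56°  ✓
  (0,4): δ = 90.11°  ·
  (0,5): δ = 138.74°  ·
  (1,2): δ = 134.97°  ·
  (1,3): δ = 91.99°  ·
  (1,4): δ = 7.44°  ✓
  (1,5): δ = 41.19°  ·
  (2,3): δ = 137.02°  ·
  (2,4): δ = 52.47°  ·
  (2,5): δ = 3.84°  ✓
  (3,4): δ = 95.45°  ·
  (3,5): δ = 46.82°  ·
  (4,5): δ = 131.37°  ·
antipodal pairs: 3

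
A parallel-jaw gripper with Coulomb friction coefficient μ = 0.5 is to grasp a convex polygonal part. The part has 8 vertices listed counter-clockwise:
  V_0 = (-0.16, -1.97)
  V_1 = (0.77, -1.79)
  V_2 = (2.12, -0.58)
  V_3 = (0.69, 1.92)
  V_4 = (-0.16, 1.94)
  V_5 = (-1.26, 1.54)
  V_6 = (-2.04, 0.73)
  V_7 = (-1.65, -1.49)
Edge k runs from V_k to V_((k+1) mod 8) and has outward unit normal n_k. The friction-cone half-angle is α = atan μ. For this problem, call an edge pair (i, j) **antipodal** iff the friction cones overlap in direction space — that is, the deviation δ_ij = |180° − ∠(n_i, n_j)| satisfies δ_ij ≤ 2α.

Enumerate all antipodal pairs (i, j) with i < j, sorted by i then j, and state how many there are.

α = atan 0.5 = 26.57°;  2α = 53.13°
n_0 = (+0.1900, -0.9818)
n_1 = (+0.6674, -0.7447)
n_2 = (+0.8680, +0.4965)
n_3 = (+0.0235, +0.9997)
n_4 = (-0.3417, +0.9398)
n_5 = (-0.7203, +0.6936)
n_6 = (-0.9849, -0.1730)
n_7 = (-0.3066, -0.9518)
  (0,1): δ = 149.08°  ·
  (0,2): δ = 71.18°  ·
  (0,3): δ = 12.30°  ✓
  (0,4): δ = 9.03°  ✓
  (0,5): δ = 35.13°  ✓
  (0,6): δ = 89.01°  ·
  (0,7): δ = 151.19°  ·
  (1,2): δ = 102.10°  ·
  (1,3): δ = 43.22°  ✓
  (1,4): δ = 21.89°  ✓
  (1,5): δ = 4.21°  ✓
  (1,6): δ = 58.09°  ·
  (1,7): δ = 120.27°  ·
  (2,3): δ = 121.12°  ·
  (2,4): δ = 99.79°  ·
  (2,5): δ = 73.69°  ·
  (2,6): δ = 19.81°  ✓
  (2,7): δ = 42.37°  ✓
  (3,4): δ = 158.67°  ·
  (3,5): δ = 132.57°  ·
  (3,6): δ = 78.69°  ·
  (3,7): δ = 16.51°  ✓
  (4,5): δ = 153.90°  ·
  (4,6): δ = 100.02°  ·
  (4,7): δ = 37.84°  ✓
  (5,6): δ = 126.12°  ·
  (5,7): δ = 63.94°  ·
  (6,7): δ = 117.82°  ·
antipodal pairs: 10

count = 10; pairs: (0,3), (0,4), (0,5), (1,3), (1,4), (1,5), (2,6), (2,7), (3,7), (4,7)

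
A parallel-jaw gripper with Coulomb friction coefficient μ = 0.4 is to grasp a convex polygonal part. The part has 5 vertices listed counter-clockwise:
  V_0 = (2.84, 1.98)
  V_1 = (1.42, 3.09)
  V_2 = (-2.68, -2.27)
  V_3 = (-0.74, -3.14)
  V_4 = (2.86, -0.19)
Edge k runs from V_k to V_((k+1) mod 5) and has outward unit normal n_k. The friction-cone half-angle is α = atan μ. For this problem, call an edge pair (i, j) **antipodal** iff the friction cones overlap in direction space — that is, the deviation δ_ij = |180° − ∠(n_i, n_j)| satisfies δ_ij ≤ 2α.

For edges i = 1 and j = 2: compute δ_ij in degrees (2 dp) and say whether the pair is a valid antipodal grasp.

δ = 76.74°, invalid

α = atan 0.4 = 21.80°;  2α = 43.60°
edge 1: e_1 = (-4.10, -5.36);  n_1 = (-0.7943, +0.6076)
edge 2: e_2 = (+1.94, -0.87);  n_2 = (-0.4092, -0.9124)
∠(n_1, n_2) = 103.26°
δ = |180° − 103.26°| = 76.74°
76.74° > 2α = 43.60°  →  invalid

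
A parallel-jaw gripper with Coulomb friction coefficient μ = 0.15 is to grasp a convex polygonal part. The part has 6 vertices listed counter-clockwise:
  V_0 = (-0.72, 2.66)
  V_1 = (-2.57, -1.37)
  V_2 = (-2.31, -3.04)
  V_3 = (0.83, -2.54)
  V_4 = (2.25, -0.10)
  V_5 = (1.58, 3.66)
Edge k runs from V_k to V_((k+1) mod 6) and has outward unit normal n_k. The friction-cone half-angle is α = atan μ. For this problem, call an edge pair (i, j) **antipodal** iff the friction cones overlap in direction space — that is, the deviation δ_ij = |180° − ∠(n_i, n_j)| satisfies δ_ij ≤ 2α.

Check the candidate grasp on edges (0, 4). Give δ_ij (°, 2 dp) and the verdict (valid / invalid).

δ = 34.76°, invalid

α = atan 0.15 = 8.53°;  2α = 17.06°
edge 0: e_0 = (-1.85, -4.03);  n_0 = (-0.9088, +0.4172)
edge 4: e_4 = (-0.67, +3.76);  n_4 = (+0.9845, +0.1754)
∠(n_0, n_4) = 145.24°
δ = |180° − 145.24°| = 34.76°
34.76° > 2α = 17.06°  →  invalid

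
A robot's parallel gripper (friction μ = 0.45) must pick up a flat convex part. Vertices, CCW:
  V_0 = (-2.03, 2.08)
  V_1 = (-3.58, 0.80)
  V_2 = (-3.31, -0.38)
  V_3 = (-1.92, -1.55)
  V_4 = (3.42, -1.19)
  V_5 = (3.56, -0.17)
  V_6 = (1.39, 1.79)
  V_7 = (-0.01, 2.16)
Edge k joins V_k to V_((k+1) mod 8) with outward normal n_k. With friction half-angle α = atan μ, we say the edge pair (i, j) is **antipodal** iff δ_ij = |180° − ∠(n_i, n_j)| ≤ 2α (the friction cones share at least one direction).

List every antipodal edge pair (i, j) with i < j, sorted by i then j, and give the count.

count = 10; pairs: (0,3), (0,4), (1,4), (1,5), (2,5), (2,6), (2,7), (3,5), (3,6), (3,7)

α = atan 0.45 = 24.23°;  2α = 48.46°
n_0 = (-0.6368, +0.7711)
n_1 = (-0.9748, -0.2230)
n_2 = (-0.6440, -0.7651)
n_3 = (+0.0673, -0.9977)
n_4 = (+0.9907, -0.1360)
n_5 = (+0.6703, +0.7421)
n_6 = (+0.2555, +0.9668)
n_7 = (-0.0396, +0.9992)
  (0,1): δ = 116.66°  ·
  (0,2): δ = 79.64°  ·
  (0,3): δ = 35.69°  ✓
  (0,4): δ = 42.63°  ✓
  (0,5): δ = 98.36°  ·
  (0,6): δ = 125.65°  ·
  (0,7): δ = 142.72°  ·
  (1,2): δ = 142.98°  ·
  (1,3): δ = 99.03°  ·
  (1,4): δ = 20.70°  ✓
  (1,5): δ = 35.02°  ✓
  (1,6): δ = 62.31°  ·
  (1,7): δ = 79.38°  ·
  (2,3): δ = 136.05°  ·
  (2,4): δ = 57.73°  ·
  (2,5): δ = 2.00°  ✓
  (2,6): δ = 25.28°  ✓
  (2,7): δ = 42.36°  ✓
  (3,4): δ = 101.67°  ·
  (3,5): δ = 45.95°  ✓
  (3,6): δ = 18.66°  ✓
  (3,7): δ = 1.59°  ✓
  (4,5): δ = 124.27°  ·
  (4,6): δ = 96.99°  ·
  (4,7): δ = 79.92°  ·
  (5,6): δ = 152.71°  ·
  (5,7): δ = 135.64°  ·
  (6,7): δ = 162.93°  ·
antipodal pairs: 10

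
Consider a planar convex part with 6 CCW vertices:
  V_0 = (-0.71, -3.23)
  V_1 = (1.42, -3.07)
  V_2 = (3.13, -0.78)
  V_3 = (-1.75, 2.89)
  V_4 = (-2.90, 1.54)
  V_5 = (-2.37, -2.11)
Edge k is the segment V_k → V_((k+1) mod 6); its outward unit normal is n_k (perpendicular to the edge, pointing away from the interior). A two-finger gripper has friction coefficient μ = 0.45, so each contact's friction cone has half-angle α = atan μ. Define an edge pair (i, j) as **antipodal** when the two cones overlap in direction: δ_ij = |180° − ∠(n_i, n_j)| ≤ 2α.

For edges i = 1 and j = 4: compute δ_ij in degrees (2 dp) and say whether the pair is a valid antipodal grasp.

α = atan 0.45 = 24.23°;  2α = 48.46°
edge 1: e_1 = (+1.71, +2.29);  n_1 = (+0.8013, -0.5983)
edge 4: e_4 = (+0.53, -3.65);  n_4 = (-0.9896, -0.1437)
∠(n_1, n_4) = 134.99°
δ = |180° − 134.99°| = 45.01°
45.01° ≤ 2α = 48.46°  →  valid

δ = 45.01°, valid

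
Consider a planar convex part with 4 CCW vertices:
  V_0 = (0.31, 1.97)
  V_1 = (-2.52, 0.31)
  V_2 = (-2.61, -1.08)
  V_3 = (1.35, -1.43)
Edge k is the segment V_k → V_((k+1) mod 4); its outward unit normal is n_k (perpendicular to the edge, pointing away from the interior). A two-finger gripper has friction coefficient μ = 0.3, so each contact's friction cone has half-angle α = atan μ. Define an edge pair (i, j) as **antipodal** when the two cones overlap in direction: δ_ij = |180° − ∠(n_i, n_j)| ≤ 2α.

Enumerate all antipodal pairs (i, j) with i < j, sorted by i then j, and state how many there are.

count = 1; pairs: (1,3)

α = atan 0.3 = 16.70°;  2α = 33.40°
n_0 = (-0.5060, +0.8626)
n_1 = (-0.9979, +0.0646)
n_2 = (-0.0880, -0.9961)
n_3 = (+0.9563, +0.2925)
  (0,1): δ = 124.10°  ·
  (0,2): δ = 35.45°  ·
  (0,3): δ = 76.61°  ·
  (1,2): δ = 91.35°  ·
  (1,3): δ = 20.71°  ✓
  (2,3): δ = 67.94°  ·
antipodal pairs: 1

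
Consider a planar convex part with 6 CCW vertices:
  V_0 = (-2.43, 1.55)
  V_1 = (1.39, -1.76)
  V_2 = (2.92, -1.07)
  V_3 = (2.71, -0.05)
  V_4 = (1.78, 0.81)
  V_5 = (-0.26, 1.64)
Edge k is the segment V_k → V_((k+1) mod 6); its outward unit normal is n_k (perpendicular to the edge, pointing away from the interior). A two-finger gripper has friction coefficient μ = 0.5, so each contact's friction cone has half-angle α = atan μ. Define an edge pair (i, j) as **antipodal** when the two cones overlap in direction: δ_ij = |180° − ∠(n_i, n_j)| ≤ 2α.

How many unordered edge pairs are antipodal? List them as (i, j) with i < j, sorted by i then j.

count = 6; pairs: (0,2), (0,3), (0,4), (0,5), (1,4), (1,5)

α = atan 0.5 = 26.57°;  2α = 53.13°
n_0 = (-0.6549, -0.7558)
n_1 = (+0.4111, -0.9116)
n_2 = (+0.9795, +0.2017)
n_3 = (+0.6789, +0.7342)
n_4 = (+0.3769, +0.9263)
n_5 = (-0.0414, +0.9991)
  (0,1): δ = 114.82°  ·
  (0,2): δ = 37.46°  ✓
  (0,3): δ = 1.85°  ✓
  (0,4): δ = 18.77°  ✓
  (0,5): δ = 43.28°  ✓
  (1,2): δ = 102.64°  ·
  (1,3): δ = 67.03°  ·
  (1,4): δ = 46.41°  ✓
  (1,5): δ = 21.90°  ✓
  (2,3): δ = 144.39°  ·
  (2,4): δ = 123.77°  ·
  (2,5): δ = 99.26°  ·
  (3,4): δ = 159.38°  ·
  (3,5): δ = 134.86°  ·
  (4,5): δ = 155.49°  ·
antipodal pairs: 6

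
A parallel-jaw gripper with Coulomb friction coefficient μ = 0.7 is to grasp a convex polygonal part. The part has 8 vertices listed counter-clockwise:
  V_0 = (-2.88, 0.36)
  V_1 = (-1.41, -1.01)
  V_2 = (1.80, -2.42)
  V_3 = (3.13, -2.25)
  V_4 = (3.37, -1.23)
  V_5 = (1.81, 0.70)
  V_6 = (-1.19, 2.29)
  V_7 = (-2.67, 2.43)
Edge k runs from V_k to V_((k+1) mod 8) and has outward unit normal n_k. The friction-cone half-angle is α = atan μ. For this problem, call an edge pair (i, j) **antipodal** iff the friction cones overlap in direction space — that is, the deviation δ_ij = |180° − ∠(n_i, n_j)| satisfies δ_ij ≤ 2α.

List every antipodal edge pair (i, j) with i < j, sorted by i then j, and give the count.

count = 13; pairs: (0,3), (0,4), (0,5), (0,6), (1,4), (1,5), (1,6), (2,4), (2,5), (2,6), (3,7), (4,7), (5,7)

α = atan 0.7 = 34.99°;  2α = 69.98°
n_0 = (-0.6818, -0.7316)
n_1 = (-0.4022, -0.9156)
n_2 = (+0.1268, -0.9919)
n_3 = (+0.9734, -0.2290)
n_4 = (+0.7777, +0.6286)
n_5 = (+0.4683, +0.8836)
n_6 = (+0.0942, +0.9956)
n_7 = (-0.9949, +0.1009)
  (0,1): δ = 160.73°  ·
  (0,2): δ = 129.73°  ·
  (0,3): δ = 60.26°  ✓
  (0,4): δ = 8.07°  ✓
  (0,5): δ = 15.06°  ✓
  (0,6): δ = 37.58°  ✓
  (0,7): δ = 127.19°  ·
  (1,2): δ = 149.00°  ·
  (1,3): δ = 79.53°  ·
  (1,4): δ = 27.34°  ✓
  (1,5): δ = 4.21°  ✓
  (1,6): δ = 18.31°  ✓
  (1,7): δ = 107.92°  ·
  (2,3): δ = 110.52°  ·
  (2,4): δ = 58.34°  ✓
  (2,5): δ = 35.21°  ✓
  (2,6): δ = 12.69°  ✓
  (2,7): δ = 76.92°  ·
  (3,4): δ = 127.81°  ·
  (3,5): δ = 104.68°  ·
  (3,6): δ = 82.16°  ·
  (3,7): δ = 7.45°  ✓
  (4,5): δ = 156.87°  ·
  (4,6): δ = 134.35°  ·
  (4,7): δ = 44.74°  ✓
  (5,6): δ = 157.48°  ·
  (5,7): δ = 67.87°  ✓
  (6,7): δ = 90.39°  ·
antipodal pairs: 13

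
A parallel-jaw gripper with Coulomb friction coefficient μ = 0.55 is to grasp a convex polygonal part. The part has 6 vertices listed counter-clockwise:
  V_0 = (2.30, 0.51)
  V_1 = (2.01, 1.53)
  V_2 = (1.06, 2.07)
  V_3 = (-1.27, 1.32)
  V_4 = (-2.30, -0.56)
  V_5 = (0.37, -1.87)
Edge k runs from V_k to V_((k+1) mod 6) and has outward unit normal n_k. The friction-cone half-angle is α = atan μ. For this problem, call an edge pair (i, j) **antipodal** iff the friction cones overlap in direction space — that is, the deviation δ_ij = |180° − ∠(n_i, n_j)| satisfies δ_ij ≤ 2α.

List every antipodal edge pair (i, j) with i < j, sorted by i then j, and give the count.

α = atan 0.55 = 28.81°;  2α = 57.62°
n_0 = (+0.9619, +0.2735)
n_1 = (+0.4942, +0.8694)
n_2 = (-0.3064, +0.9519)
n_3 = (-0.8770, +0.4805)
n_4 = (-0.4405, -0.8978)
n_5 = (+0.7767, -0.6299)
  (0,1): δ = 135.49°  ·
  (0,2): δ = 88.03°  ·
  (0,3): δ = 44.59°  ✓
  (0,4): δ = 47.99°  ✓
  (0,5): δ = 125.09°  ·
  (1,2): δ = 132.54°  ·
  (1,3): δ = 89.10°  ·
  (1,4): δ = 3.48°  ✓
  (1,5): δ = 80.58°  ·
  (2,3): δ = 136.56°  ·
  (2,4): δ = 43.98°  ✓
  (2,5): δ = 33.12°  ✓
  (3,4): δ = 87.42°  ·
  (3,5): δ = 10.32°  ✓
  (4,5): δ = 102.91°  ·
antipodal pairs: 6

count = 6; pairs: (0,3), (0,4), (1,4), (2,4), (2,5), (3,5)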